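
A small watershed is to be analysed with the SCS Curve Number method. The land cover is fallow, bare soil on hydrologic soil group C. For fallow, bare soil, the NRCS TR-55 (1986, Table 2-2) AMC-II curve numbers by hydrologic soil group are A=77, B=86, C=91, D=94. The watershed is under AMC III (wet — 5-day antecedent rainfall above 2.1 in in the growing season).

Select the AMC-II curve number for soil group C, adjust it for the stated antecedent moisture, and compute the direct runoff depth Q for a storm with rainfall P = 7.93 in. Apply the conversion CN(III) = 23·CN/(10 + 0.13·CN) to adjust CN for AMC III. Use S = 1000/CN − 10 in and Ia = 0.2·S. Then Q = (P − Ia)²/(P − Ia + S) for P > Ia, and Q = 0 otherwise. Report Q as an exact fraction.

NRCS table: fallow, bare soil, soil group C → CN(II) = 91
Wet (AMC III): CN(III) = 23·91/(10 + 0.13·91) = 2093/(2183/100) = 209300/2183 ≈ 95.877
Max retention: S = 1000/(209300/2183) − 10 = 900/2093 in (≈ 0.430 in)
Ia = 0.2S: 0.2·0.430 = 0.086 in (exactly 180/2093)
Excess rainfall: 7.930 − 0.086 = 7.844 in; P > Ia so Q > 0
Runoff Q = (P−Ia)²/(P−Ia+S) = (7.844)²/(7.844+0.430) = 2695339779001/362455065700 ≈ 7.436 in

Q = 2695339779001/362455065700 in ≈ 7.436 in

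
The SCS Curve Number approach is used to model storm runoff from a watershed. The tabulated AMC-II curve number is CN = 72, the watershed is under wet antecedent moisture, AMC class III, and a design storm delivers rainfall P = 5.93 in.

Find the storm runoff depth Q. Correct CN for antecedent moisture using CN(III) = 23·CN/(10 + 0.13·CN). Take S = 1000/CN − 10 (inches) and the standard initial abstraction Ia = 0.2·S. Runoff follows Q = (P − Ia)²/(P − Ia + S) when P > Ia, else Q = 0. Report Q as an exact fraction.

Q = 13398294001/3120545700 in ≈ 4.294 in

Adjust CN=72 to AMC III: 23·72/(10 + 0.13·72) → 1656 ÷ (484/25) = 10350/121 ≈ 85.537
S = 1000/(10350/121) − 10 = 350/207 in ≈ 1.691 in
Ia = 0.2S: 0.2·1.691 = 0.338 in (exactly 70/207)
Excess rainfall: 5.930 − 0.338 = 5.592 in; P > Ia so Q > 0
Runoff Q = (P−Ia)²/(P−Ia+S) = (5.592)²/(5.592+1.691) = 13398294001/3120545700 ≈ 4.294 in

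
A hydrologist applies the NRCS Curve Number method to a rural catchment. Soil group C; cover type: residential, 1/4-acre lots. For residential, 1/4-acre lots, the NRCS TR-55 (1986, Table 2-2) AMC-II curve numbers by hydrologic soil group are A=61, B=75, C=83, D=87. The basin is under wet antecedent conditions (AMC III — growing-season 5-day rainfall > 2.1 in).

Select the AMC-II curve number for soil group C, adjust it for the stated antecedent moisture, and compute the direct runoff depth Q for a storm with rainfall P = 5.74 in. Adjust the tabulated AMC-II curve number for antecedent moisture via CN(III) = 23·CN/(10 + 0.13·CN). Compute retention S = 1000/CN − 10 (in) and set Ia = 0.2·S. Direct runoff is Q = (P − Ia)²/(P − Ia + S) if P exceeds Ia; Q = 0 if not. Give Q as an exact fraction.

NRCS table: residential, 1/4-acre lots, soil group C → CN(II) = 83
Wet (AMC III): CN(III) = 23·83/(10 + 0.13·83) = 1909/(2079/100) = 190900/2079 ≈ 91.823
S = 1000/(190900/2079) − 10 = 1700/1909 in ≈ 0.891 in
Ia = 0.2S: 0.2·0.891 = 0.178 in (exactly 340/1909)
Since P=5.740 > Ia=0.178: effective rainfall P−Ia = 530883/95450 in
Q = (530883/95450)²/((530883/95450) + 1700/1909) = (281836759689/9110702500)/(615883/95450) = 281836759689/58786032350 in ≈ 4.794 in

Q = 281836759689/58786032350 in ≈ 4.794 in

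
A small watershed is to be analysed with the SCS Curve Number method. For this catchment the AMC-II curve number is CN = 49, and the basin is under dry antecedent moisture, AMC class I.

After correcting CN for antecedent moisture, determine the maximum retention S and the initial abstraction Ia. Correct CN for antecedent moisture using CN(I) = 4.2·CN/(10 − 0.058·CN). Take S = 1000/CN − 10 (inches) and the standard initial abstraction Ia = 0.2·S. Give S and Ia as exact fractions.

CN(I) from CN(II)=49: (4.2·49)/(10 − 0.058·49) = 34300/1193 ≈ 28.751
Max retention: S = 1000/(34300/1193) − 10 = 8500/343 in (≈ 24.781 in)
Initial abstraction Ia = S/5 = (8500/343)/5 = 1700/343 ≈ 4.956 in

S = 8500/343 in ≈ 24.781 in; Ia = 1700/343 in ≈ 4.956 in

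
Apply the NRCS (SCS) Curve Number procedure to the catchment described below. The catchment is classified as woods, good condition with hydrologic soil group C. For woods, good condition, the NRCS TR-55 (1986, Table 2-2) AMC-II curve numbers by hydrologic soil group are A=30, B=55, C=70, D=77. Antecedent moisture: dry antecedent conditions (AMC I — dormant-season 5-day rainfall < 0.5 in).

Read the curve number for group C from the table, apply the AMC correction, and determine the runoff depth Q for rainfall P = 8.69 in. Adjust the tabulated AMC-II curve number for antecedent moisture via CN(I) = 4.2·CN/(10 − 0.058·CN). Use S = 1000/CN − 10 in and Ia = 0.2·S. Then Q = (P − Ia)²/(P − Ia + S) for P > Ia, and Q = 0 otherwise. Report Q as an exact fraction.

NRCS table: woods, good condition, soil group C → CN(II) = 70
Dry (AMC I): CN(I) = 4.2·70/(10 − 0.058·70) = 294/(297/50) = 4900/99 ≈ 49.495
Retention S: 1000/CN − 10 with CN=49.495 → S = 500/49 ≈ 10.204 in
Initial abstraction Ia = S/5 = (500/49)/5 = 100/49 ≈ 2.041 in
P − Ia = 8.690 − 2.041 = 32581/4900 ≈ 6.649 in (> 0, runoff occurs)
Q: (32581/4900)² ÷ (82581/4900) = 1061521561/404646900 in (≈ 2.623 in)

Q = 1061521561/404646900 in ≈ 2.623 in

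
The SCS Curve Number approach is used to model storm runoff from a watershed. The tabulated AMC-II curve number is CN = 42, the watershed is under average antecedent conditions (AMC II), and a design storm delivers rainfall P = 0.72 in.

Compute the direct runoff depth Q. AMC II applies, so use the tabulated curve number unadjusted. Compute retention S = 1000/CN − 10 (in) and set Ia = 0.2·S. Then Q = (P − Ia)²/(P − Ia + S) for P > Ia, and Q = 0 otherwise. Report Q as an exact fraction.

AMC II — tabulated CN = 42 applies directly.
Max retention: S = 1000/42 − 10 = 290/21 in (≈ 13.810 in)
Ia = 0.2S: 0.2·13.810 = 2.762 in (exactly 58/21)
P = 0.720 ≤ Ia = 2.762 in: entire storm abstracted, Q = 0.

Q = 0 in ≈ 0.000 in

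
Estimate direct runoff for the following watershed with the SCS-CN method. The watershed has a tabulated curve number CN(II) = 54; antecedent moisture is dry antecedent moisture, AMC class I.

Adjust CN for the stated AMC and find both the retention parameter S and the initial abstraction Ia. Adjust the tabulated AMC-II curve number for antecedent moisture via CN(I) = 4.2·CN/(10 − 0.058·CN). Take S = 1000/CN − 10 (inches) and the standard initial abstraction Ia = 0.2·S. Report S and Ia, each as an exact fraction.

CN(I) from CN(II)=54: (4.2·54)/(10 − 0.058·54) = 56700/1717 ≈ 33.023
S = 1000/(56700/1717) − 10 = 11500/567 in ≈ 20.282 in
Ia = 0.2·(11500/567) = 2300/567 in ≈ 4.056 in

S = 11500/567 in ≈ 20.282 in; Ia = 2300/567 in ≈ 4.056 in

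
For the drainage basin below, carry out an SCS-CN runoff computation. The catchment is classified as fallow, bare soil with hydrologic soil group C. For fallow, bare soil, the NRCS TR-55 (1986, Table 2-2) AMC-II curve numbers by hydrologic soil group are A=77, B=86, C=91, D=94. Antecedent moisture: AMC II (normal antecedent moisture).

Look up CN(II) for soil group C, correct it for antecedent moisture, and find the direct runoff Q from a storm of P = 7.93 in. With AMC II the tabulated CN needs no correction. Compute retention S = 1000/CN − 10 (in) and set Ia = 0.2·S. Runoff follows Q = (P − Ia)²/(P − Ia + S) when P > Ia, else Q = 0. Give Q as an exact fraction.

Q = 4950951769/722203300 in ≈ 6.855 in

NRCS table: fallow, bare soil, soil group C → CN(II) = 91
CN(II) = 91; AMC II needs no correction.
Max retention: S = 1000/91 − 10 = 90/91 in (≈ 0.989 in)
Initial abstraction Ia = S/5 = (90/91)/5 = 18/91 ≈ 0.198 in
P − Ia = 7.930 − 0.198 = 70363/9100 ≈ 7.732 in (> 0, runoff occurs)
Q = (70363/9100)²/((70363/9100) + 90/91) = (4950951769/82810000)/(79363/9100) = 4950951769/722203300 in ≈ 6.855 in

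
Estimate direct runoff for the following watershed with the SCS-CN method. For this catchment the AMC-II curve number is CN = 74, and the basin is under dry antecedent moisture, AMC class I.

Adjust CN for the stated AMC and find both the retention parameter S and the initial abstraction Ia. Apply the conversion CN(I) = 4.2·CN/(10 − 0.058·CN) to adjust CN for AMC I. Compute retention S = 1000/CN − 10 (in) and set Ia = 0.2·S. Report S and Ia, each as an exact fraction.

Dry (AMC I): CN(I) = 4.2·74/(10 − 0.058·74) = (1554/5)/(1427/250) = 77700/1427 ≈ 54.450
Retention S: 1000/CN − 10 with CN=54.450 → S = 6500/777 ≈ 8.366 in
Initial abstraction Ia = S/5 = (6500/777)/5 = 1300/777 ≈ 1.673 in

S = 6500/777 in ≈ 8.366 in; Ia = 1300/777 in ≈ 1.673 in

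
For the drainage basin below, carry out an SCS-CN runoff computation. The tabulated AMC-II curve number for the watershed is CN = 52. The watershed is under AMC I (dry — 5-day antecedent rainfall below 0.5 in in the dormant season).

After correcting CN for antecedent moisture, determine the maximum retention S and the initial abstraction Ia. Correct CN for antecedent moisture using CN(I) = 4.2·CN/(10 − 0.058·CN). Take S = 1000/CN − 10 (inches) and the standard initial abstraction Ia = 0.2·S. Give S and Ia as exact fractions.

Adjust CN=52 to AMC I: 4.2·52/(10 − 0.058·52) → (1092/5) ÷ (873/125) = 9100/291 ≈ 31.271
Max retention: S = 1000/(9100/291) − 10 = 2000/91 in (≈ 21.978 in)
Initial abstraction Ia = S/5 = (2000/91)/5 = 400/91 ≈ 4.396 in

S = 2000/91 in ≈ 21.978 in; Ia = 400/91 in ≈ 4.396 in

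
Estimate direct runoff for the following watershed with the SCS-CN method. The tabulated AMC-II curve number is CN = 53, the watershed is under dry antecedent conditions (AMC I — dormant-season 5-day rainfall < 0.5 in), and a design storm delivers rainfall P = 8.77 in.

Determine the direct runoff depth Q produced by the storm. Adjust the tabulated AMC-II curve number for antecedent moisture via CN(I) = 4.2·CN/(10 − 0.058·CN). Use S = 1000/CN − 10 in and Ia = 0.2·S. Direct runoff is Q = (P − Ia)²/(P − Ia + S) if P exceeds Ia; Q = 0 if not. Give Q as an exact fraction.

Q = 256138222201/317884041300 in ≈ 0.806 in

CN(I) from CN(II)=53: (4.2·53)/(10 − 0.058·53) = 111300/3463 ≈ 32.140
Max retention: S = 1000/(111300/3463) − 10 = 23500/1113 in (≈ 21.114 in)
Initial abstraction Ia = S/5 = (23500/1113)/5 = 4700/1113 ≈ 4.223 in
P − Ia = 8.770 − 4.223 = 506101/111300 ≈ 4.547 in (> 0, runoff occurs)
Q = (506101/111300)²/((506101/111300) + 23500/1113) = (256138222201/12387690000)/(2856101/111300) = 256138222201/317884041300 in ≈ 0.806 in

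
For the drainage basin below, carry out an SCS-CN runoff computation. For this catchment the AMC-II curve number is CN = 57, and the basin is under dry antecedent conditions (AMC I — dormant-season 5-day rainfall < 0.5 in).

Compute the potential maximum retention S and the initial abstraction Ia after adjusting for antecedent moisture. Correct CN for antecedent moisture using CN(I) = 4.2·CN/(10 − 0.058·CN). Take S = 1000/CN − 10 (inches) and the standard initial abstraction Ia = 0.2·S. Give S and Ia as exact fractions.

Adjust CN=57 to AMC I: 4.2·57/(10 − 0.058·57) → (1197/5) ÷ (3347/500) = 119700/3347 ≈ 35.763
Max retention: S = 1000/(119700/3347) − 10 = 21500/1197 in (≈ 17.962 in)
Ia = 0.2S: 0.2·17.962 = 3.592 in (exactly 4300/1197)

S = 21500/1197 in ≈ 17.962 in; Ia = 4300/1197 in ≈ 3.592 in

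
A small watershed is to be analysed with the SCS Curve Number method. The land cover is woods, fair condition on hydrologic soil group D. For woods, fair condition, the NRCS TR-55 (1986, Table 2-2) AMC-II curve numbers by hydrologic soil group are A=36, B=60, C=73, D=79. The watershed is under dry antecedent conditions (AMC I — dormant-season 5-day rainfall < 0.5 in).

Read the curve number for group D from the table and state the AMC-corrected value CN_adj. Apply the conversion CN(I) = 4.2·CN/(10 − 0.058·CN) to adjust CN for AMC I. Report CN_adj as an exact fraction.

NRCS table: woods, fair condition, soil group D → CN(II) = 79
Dry (AMC I): CN(I) = 4.2·79/(10 − 0.058·79) = (1659/5)/(2709/500) = 7900/129 ≈ 61.240

CN_adj = 7900/129 ≈ 61.240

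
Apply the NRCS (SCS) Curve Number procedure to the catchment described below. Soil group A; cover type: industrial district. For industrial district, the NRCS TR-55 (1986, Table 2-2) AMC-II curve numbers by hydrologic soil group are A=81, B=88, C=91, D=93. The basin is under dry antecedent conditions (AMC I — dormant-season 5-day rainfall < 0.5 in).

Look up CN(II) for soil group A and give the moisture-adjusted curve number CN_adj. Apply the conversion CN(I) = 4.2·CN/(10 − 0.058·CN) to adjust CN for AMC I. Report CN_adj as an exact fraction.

CN_adj = 170100/2651 ≈ 64.164

NRCS table: industrial district, soil group A → CN(II) = 81
Adjust CN=81 to AMC I: 4.2·81/(10 − 0.058·81) → (1701/5) ÷ (2651/500) = 170100/2651 ≈ 64.164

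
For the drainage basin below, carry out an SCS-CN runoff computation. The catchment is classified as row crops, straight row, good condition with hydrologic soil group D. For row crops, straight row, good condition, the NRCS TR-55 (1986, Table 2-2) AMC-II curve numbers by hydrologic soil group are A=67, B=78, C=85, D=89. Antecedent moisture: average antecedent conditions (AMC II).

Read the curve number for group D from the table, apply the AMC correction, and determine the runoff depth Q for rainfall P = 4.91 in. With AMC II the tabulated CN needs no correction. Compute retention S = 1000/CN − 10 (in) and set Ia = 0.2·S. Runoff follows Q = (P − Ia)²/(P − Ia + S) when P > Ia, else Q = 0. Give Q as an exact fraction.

Q = 1722167001/467241100 in ≈ 3.686 in

NRCS table: row crops, straight row, good condition, soil group D → CN(II) = 89
CN(II) = 89; AMC II needs no correction.
S = 1000/89 − 10 = 110/89 in ≈ 1.236 in
Initial abstraction Ia = S/5 = (110/89)/5 = 22/89 ≈ 0.247 in
P − Ia = 4.910 − 0.247 = 41499/8900 ≈ 4.663 in (> 0, runoff occurs)
Runoff Q = (P−Ia)²/(P−Ia+S) = (4.663)²/(4.663+1.236) = 1722167001/467241100 ≈ 3.686 in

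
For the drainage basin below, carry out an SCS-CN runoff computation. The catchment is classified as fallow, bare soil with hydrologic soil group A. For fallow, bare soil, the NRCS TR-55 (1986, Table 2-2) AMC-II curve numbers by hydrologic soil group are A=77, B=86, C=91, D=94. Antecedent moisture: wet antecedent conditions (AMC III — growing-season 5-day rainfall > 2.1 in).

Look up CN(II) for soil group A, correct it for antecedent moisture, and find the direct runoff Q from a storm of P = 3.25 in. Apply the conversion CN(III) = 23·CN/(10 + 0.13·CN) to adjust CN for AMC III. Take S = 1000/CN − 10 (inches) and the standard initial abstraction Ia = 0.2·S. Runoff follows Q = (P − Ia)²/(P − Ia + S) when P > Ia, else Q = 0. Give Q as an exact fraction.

NRCS table: fallow, bare soil, soil group A → CN(II) = 77
CN(III) from CN(II)=77: (23·77)/(10 + 0.13·77) = 7700/87 ≈ 88.506
S = 1000/(7700/87) − 10 = 100/77 in ≈ 1.299 in
Ia = 0.2·(100/77) = 20/77 in ≈ 0.260 in
Since P=3.250 > Ia=0.260: effective rainfall P−Ia = 921/308 in
Q: (921/308)² ÷ (1321/308) = 848241/406868 in (≈ 2.085 in)

Q = 848241/406868 in ≈ 2.085 in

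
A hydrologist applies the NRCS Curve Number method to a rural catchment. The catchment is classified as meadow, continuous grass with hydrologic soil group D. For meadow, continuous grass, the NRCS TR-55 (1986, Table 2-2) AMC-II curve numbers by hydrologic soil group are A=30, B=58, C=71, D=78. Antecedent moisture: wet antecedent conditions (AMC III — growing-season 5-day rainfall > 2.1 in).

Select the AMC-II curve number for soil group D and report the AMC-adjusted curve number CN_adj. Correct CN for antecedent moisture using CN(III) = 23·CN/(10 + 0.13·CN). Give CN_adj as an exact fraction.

NRCS table: meadow, continuous grass, soil group D → CN(II) = 78
Adjust CN=78 to AMC III: 23·78/(10 + 0.13·78) → 1794 ÷ (1007/50) = 89700/1007 ≈ 89.076

CN_adj = 89700/1007 ≈ 89.076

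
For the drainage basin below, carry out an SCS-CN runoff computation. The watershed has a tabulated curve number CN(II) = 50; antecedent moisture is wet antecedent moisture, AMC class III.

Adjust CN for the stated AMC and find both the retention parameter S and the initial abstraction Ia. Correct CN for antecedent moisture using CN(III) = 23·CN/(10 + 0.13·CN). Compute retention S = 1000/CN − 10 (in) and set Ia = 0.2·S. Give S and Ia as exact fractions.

Wet (AMC III): CN(III) = 23·50/(10 + 0.13·50) = 1150/(33/2) = 2300/33 ≈ 69.697
Max retention: S = 1000/(2300/33) − 10 = 100/23 in (≈ 4.348 in)
Ia = 0.2·(100/23) = 20/23 in ≈ 0.870 in

S = 100/23 in ≈ 4.348 in; Ia = 20/23 in ≈ 0.870 in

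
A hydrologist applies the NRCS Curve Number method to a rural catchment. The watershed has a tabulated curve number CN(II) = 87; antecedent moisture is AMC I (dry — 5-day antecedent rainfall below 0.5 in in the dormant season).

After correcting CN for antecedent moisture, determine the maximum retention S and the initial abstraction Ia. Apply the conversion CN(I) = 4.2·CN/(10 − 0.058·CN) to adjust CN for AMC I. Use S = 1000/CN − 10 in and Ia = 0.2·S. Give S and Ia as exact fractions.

S = 6500/1827 in ≈ 3.558 in; Ia = 1300/1827 in ≈ 0.712 in

Adjust CN=87 to AMC I: 4.2·87/(10 − 0.058·87) → (1827/5) ÷ (2477/500) = 182700/2477 ≈ 73.759
S = 1000/(182700/2477) − 10 = 6500/1827 in ≈ 3.558 in
Initial abstraction Ia = S/5 = (6500/1827)/5 = 1300/1827 ≈ 0.712 in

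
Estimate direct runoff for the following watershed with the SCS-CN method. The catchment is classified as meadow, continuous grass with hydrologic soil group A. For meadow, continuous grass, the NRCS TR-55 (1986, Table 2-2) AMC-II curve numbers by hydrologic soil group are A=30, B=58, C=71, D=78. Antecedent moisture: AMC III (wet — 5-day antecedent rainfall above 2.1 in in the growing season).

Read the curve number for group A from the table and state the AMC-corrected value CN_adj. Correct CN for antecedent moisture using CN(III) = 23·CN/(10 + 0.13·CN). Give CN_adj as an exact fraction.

CN_adj = 6900/139 ≈ 49.640

NRCS table: meadow, continuous grass, soil group A → CN(II) = 30
Wet (AMC III): CN(III) = 23·30/(10 + 0.13·30) = 690/(139/10) = 6900/139 ≈ 49.640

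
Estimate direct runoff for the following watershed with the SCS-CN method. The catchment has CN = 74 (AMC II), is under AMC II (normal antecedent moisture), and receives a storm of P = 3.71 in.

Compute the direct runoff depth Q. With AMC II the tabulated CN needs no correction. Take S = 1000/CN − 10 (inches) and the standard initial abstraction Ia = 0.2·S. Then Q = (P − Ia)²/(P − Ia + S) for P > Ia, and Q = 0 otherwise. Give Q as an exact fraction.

Q = 123810129/89269900 in ≈ 1.387 in

Average conditions: CN = 74 (no AMC adjustment).
Max retention: S = 1000/74 − 10 = 130/37 in (≈ 3.514 in)
Initial abstraction Ia = S/5 = (130/37)/5 = 26/37 ≈ 0.703 in
P − Ia = 3.710 − 0.703 = 11127/3700 ≈ 3.007 in (> 0, runoff occurs)
Q = (11127/3700)²/((11127/3700) + 130/37) = (123810129/13690000)/(24127/3700) = 123810129/89269900 in ≈ 1.387 in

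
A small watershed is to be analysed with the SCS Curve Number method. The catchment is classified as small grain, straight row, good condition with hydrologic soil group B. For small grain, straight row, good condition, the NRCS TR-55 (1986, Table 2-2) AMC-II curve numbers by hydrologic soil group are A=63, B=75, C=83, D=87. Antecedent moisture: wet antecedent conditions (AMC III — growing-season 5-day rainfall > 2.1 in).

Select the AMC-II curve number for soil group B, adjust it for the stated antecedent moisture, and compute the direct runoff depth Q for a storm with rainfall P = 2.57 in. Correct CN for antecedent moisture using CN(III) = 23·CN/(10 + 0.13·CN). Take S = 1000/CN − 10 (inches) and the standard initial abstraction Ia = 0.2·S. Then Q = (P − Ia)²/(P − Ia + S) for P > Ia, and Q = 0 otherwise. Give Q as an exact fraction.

NRCS table: small grain, straight row, good condition, soil group B → CN(II) = 75
CN(III) from CN(II)=75: (23·75)/(10 + 0.13·75) = 6900/79 ≈ 87.342
Retention S: 1000/CN − 10 with CN=87.342 → S = 100/69 ≈ 1.449 in
Ia = 0.2·(100/69) = 20/69 in ≈ 0.290 in
Excess rainfall: 2.570 − 0.290 = 2.280 in; P > Ia so Q > 0
Q = (15733/6900)²/((15733/6900) + 100/69) = (247527289/47610000)/(25733/6900) = 247527289/177557700 in ≈ 1.394 in

Q = 247527289/177557700 in ≈ 1.394 in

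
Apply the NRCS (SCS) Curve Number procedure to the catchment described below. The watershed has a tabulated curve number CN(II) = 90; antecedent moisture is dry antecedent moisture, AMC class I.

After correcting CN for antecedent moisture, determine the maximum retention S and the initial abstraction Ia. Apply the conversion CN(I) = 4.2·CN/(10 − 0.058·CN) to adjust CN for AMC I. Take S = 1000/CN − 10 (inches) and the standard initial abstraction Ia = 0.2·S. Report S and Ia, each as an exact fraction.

Dry (AMC I): CN(I) = 4.2·90/(10 − 0.058·90) = 378/(239/50) = 18900/239 ≈ 79.079
Retention S: 1000/CN − 10 with CN=79.079 → S = 500/189 ≈ 2.646 in
Ia = 0.2S: 0.2·2.646 = 0.529 in (exactly 100/189)

S = 500/189 in ≈ 2.646 in; Ia = 100/189 in ≈ 0.529 in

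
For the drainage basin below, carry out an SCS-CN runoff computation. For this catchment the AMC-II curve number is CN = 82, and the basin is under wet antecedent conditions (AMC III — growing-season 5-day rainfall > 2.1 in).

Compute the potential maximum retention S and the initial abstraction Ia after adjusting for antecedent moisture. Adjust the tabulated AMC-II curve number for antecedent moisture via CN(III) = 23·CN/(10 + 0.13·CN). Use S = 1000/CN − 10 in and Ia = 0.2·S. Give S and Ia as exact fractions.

Wet (AMC III): CN(III) = 23·82/(10 + 0.13·82) = 1886/(1033/50) = 94300/1033 ≈ 91.288
S = 1000/(94300/1033) − 10 = 900/943 in ≈ 0.954 in
Ia = 0.2·(900/943) = 180/943 in ≈ 0.191 in

S = 900/943 in ≈ 0.954 in; Ia = 180/943 in ≈ 0.191 in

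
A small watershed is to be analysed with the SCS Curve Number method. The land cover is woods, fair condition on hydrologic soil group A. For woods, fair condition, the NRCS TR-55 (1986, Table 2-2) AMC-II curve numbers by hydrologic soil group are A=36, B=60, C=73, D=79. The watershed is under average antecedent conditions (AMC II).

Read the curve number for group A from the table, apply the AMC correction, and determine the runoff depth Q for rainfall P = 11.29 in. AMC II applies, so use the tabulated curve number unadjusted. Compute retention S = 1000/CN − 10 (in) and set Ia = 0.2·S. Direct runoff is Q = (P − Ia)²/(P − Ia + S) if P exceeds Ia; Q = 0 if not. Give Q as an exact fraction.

NRCS table: woods, fair condition, soil group A → CN(II) = 36
CN(II) = 36; AMC II needs no correction.
Retention S: 1000/CN − 10 with CN=36.000 → S = 160/9 ≈ 17.778 in
Initial abstraction Ia = S/5 = (160/9)/5 = 32/9 ≈ 3.556 in
P − Ia = 11.290 − 3.556 = 6961/900 ≈ 7.734 in (> 0, runoff occurs)
Q = (6961/900)²/((6961/900) + 160/9) = (48455521/810000)/(22961/900) = 48455521/20664900 in ≈ 2.345 in

Q = 48455521/20664900 in ≈ 2.345 in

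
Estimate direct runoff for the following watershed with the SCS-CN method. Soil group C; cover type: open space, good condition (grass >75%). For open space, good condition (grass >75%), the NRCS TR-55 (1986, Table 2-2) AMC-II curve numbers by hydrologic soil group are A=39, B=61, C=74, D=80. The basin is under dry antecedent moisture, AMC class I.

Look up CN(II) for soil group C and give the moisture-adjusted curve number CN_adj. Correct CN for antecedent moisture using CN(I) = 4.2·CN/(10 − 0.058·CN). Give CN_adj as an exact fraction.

CN_adj = 77700/1427 ≈ 54.450

NRCS table: open space, good condition (grass >75%), soil group C → CN(II) = 74
Dry (AMC I): CN(I) = 4.2·74/(10 − 0.058·74) = (1554/5)/(1427/250) = 77700/1427 ≈ 54.450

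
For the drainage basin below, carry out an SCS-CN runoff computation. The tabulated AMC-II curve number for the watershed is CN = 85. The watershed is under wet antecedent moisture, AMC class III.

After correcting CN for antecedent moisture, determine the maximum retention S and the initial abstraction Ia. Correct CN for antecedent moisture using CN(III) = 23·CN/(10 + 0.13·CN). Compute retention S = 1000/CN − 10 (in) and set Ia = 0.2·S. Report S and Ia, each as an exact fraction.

Adjust CN=85 to AMC III: 23·85/(10 + 0.13·85) → 1955 ÷ (421/20) = 39100/421 ≈ 92.874
S = 1000/(39100/421) − 10 = 300/391 in ≈ 0.767 in
Ia = 0.2·(300/391) = 60/391 in ≈ 0.153 in

S = 300/391 in ≈ 0.767 in; Ia = 60/391 in ≈ 0.153 in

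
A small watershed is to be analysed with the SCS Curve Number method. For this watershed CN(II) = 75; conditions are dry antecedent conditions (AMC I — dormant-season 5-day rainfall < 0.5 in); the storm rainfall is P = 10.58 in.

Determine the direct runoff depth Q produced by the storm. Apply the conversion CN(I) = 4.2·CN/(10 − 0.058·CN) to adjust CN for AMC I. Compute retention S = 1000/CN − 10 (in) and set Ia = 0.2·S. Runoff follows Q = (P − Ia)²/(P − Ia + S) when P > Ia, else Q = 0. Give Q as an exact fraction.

Dry (AMC I): CN(I) = 4.2·75/(10 − 0.058·75) = 315/(113/20) = 6300/113 ≈ 55.752
S = 1000/(6300/113) − 10 = 500/63 in ≈ 7.937 in
Ia = 0.2S: 0.2·7.937 = 1.587 in (exactly 100/63)
Excess rainfall: 10.580 − 1.587 = 8.993 in; P > Ia so Q > 0
Runoff Q = (P−Ia)²/(P−Ia+S) = (8.993)²/(8.993+7.937) = 802418929/167980050 ≈ 4.777 in

Q = 802418929/167980050 in ≈ 4.777 in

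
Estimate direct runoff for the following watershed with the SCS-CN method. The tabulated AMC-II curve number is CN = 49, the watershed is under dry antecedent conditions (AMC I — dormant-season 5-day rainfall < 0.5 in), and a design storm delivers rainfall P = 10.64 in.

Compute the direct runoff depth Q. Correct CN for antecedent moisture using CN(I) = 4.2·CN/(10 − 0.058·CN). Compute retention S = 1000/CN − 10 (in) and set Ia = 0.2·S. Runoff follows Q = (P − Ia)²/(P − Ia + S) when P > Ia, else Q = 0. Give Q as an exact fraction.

Q = 1187696322/1120057925 in ≈ 1.060 in

Adjust CN=49 to AMC I: 4.2·49/(10 − 0.058·49) → (1029/5) ÷ (3579/500) = 34300/1193 ≈ 28.751
Max retention: S = 1000/(34300/1193) − 10 = 8500/343 in (≈ 24.781 in)
Ia = 0.2S: 0.2·24.781 = 4.956 in (exactly 1700/343)
P − Ia = 10.640 − 4.956 = 48738/8575 ≈ 5.684 in (> 0, runoff occurs)
Q = (48738/8575)²/((48738/8575) + 8500/343) = (2375392644/73530625)/(261238/8575) = 1187696322/1120057925 in ≈ 1.060 in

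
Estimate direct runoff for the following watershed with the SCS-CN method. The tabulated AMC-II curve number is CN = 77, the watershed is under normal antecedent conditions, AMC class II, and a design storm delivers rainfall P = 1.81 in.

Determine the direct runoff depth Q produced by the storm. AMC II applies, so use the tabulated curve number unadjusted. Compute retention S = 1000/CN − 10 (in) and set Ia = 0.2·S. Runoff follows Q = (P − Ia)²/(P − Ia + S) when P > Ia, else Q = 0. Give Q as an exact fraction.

Average conditions: CN = 77 (no AMC adjustment).
Retention S: 1000/CN − 10 with CN=77.000 → S = 230/77 ≈ 2.987 in
Initial abstraction Ia = S/5 = (230/77)/5 = 46/77 ≈ 0.597 in
Excess rainfall: 1.810 − 0.597 = 1.213 in; P > Ia so Q > 0
Q = (9337/7700)²/((9337/7700) + 230/77) = (87179569/59290000)/(32337/7700) = 87179569/248994900 in ≈ 0.350 in

Q = 87179569/248994900 in ≈ 0.350 in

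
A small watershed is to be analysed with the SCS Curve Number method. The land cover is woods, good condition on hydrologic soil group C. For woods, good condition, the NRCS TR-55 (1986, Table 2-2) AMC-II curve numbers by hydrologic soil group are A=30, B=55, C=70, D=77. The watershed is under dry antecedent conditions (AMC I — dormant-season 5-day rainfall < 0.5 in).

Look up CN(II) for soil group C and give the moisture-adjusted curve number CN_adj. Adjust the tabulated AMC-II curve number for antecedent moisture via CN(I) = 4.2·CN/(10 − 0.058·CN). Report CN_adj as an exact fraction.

CN_adj = 4900/99 ≈ 49.495

NRCS table: woods, good condition, soil group C → CN(II) = 70
CN(I) from CN(II)=70: (4.2·70)/(10 − 0.058·70) = 4900/99 ≈ 49.495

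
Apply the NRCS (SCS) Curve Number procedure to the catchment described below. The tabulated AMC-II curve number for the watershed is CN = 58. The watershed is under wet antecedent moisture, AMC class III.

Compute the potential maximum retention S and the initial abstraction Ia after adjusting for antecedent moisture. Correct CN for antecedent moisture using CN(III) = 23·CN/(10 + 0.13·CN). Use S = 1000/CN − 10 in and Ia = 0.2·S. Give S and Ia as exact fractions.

Wet (AMC III): CN(III) = 23·58/(10 + 0.13·58) = 1334/(877/50) = 66700/877 ≈ 76.055
Max retention: S = 1000/(66700/877) − 10 = 2100/667 in (≈ 3.148 in)
Initial abstraction Ia = S/5 = (2100/667)/5 = 420/667 ≈ 0.630 in

S = 2100/667 in ≈ 3.148 in; Ia = 420/667 in ≈ 0.630 in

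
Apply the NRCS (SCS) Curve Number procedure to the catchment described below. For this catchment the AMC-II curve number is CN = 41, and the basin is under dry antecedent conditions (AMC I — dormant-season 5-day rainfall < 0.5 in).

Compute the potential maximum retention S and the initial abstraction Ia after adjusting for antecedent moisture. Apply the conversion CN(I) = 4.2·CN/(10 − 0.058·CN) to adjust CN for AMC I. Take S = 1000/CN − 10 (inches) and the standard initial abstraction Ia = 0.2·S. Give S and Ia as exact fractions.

S = 29500/861 in ≈ 34.262 in; Ia = 5900/861 in ≈ 6.852 in

CN(I) from CN(II)=41: (4.2·41)/(10 − 0.058·41) = 86100/3811 ≈ 22.592
Retention S: 1000/CN − 10 with CN=22.592 → S = 29500/861 ≈ 34.262 in
Ia = 0.2·(29500/861) = 5900/861 in ≈ 6.852 in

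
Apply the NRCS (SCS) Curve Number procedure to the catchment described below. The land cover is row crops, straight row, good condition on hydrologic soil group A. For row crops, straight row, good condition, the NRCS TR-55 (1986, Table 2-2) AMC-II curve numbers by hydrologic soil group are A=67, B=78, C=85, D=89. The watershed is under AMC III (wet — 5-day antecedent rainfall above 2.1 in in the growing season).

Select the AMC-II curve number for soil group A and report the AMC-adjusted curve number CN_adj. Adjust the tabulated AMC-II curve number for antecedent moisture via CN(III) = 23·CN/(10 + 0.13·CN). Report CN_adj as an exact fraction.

CN_adj = 154100/1871 ≈ 82.362

NRCS table: row crops, straight row, good condition, soil group A → CN(II) = 67
Wet (AMC III): CN(III) = 23·67/(10 + 0.13·67) = 1541/(1871/100) = 154100/1871 ≈ 82.362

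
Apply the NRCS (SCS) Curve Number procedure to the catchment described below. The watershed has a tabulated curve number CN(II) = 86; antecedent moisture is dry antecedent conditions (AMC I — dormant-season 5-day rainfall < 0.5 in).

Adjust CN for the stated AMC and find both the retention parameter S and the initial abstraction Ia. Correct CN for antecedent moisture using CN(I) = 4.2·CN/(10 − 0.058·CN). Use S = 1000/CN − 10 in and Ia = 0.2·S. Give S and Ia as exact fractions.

S = 500/129 in ≈ 3.876 in; Ia = 100/129 in ≈ 0.775 in

CN(I) from CN(II)=86: (4.2·86)/(10 − 0.058·86) = 12900/179 ≈ 72.067
Max retention: S = 1000/(12900/179) − 10 = 500/129 in (≈ 3.876 in)
Ia = 0.2S: 0.2·3.876 = 0.775 in (exactly 100/129)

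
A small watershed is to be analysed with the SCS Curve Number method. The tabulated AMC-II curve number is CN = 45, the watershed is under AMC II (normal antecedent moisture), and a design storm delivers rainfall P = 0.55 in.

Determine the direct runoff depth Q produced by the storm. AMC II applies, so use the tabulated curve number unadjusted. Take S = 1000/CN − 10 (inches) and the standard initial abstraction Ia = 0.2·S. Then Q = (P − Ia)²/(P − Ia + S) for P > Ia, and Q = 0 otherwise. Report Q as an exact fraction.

Average conditions: CN = 45 (no AMC adjustment).
S = 1000/45 − 10 = 110/9 in ≈ 12.222 in
Initial abstraction Ia = S/5 = (110/9)/5 = 22/9 ≈ 2.444 in
P = 0.550 ≤ Ia = 2.444 in: entire storm abstracted, Q = 0.

Q = 0 in ≈ 0.000 in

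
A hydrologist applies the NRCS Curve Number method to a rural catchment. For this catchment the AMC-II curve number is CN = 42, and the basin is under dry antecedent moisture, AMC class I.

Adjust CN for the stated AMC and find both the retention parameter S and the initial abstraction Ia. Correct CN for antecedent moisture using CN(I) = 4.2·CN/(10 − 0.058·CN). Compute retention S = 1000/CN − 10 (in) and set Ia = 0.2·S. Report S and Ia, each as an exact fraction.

S = 14500/441 in ≈ 32.880 in; Ia = 2900/441 in ≈ 6.576 in

Dry (AMC I): CN(I) = 4.2·42/(10 − 0.058·42) = (882/5)/(1891/250) = 44100/1891 ≈ 23.321
S = 1000/(44100/1891) − 10 = 14500/441 in ≈ 32.880 in
Ia = 0.2S: 0.2·32.880 = 6.576 in (exactly 2900/441)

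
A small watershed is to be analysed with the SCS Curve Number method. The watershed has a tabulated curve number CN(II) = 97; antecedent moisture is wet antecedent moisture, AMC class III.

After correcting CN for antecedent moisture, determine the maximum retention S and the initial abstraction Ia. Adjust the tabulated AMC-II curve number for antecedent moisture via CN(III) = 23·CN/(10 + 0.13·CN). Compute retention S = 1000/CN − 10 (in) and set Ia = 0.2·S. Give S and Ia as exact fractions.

S = 300/2231 in ≈ 0.134 in; Ia = 60/2231 in ≈ 0.027 in

Adjust CN=97 to AMC III: 23·97/(10 + 0.13·97) → 2231 ÷ (2261/100) = 223100/2261 ≈ 98.673
Max retention: S = 1000/(223100/2261) − 10 = 300/2231 in (≈ 0.134 in)
Ia = 0.2·(300/2231) = 60/2231 in ≈ 0.027 in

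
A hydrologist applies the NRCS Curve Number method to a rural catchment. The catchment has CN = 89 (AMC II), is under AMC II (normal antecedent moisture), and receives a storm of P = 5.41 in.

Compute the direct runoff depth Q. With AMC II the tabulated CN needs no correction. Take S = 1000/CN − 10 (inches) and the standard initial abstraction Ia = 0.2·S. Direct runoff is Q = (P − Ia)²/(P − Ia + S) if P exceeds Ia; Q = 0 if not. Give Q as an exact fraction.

CN(II) = 89; AMC II needs no correction.
Retention S: 1000/CN − 10 with CN=89.000 → S = 110/89 ≈ 1.236 in
Ia = 0.2·(110/89) = 22/89 in ≈ 0.247 in
Since P=5.410 > Ia=0.247: effective rainfall P−Ia = 45949/8900 in
Q = (45949/8900)²/((45949/8900) + 110/89) = (2111310601/79210000)/(56949/8900) = 2111310601/506846100 in ≈ 4.166 in

Q = 2111310601/506846100 in ≈ 4.166 in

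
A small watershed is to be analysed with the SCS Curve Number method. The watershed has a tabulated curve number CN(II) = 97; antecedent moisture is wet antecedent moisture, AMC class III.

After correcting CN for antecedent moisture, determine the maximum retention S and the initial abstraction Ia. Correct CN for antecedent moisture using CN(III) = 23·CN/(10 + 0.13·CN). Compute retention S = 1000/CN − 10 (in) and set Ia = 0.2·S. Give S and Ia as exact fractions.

S = 300/2231 in ≈ 0.134 in; Ia = 60/2231 in ≈ 0.027 in

Wet (AMC III): CN(III) = 23·97/(10 + 0.13·97) = 2231/(2261/100) = 223100/2261 ≈ 98.673
Retention S: 1000/CN − 10 with CN=98.673 → S = 300/2231 ≈ 0.134 in
Initial abstraction Ia = S/5 = (300/2231)/5 = 60/2231 ≈ 0.027 in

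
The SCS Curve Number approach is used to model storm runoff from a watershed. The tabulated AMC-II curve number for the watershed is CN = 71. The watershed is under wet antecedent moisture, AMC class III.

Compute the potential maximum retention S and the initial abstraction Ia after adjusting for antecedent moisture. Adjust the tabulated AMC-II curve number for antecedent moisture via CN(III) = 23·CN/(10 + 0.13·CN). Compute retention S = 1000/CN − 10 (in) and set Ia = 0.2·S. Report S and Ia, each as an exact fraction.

Adjust CN=71 to AMC III: 23·71/(10 + 0.13·71) → 1633 ÷ (1923/100) = 163300/1923 ≈ 84.919
Retention S: 1000/CN − 10 with CN=84.919 → S = 2900/1633 ≈ 1.776 in
Ia = 0.2S: 0.2·1.776 = 0.355 in (exactly 580/1633)

S = 2900/1633 in ≈ 1.776 in; Ia = 580/1633 in ≈ 0.355 in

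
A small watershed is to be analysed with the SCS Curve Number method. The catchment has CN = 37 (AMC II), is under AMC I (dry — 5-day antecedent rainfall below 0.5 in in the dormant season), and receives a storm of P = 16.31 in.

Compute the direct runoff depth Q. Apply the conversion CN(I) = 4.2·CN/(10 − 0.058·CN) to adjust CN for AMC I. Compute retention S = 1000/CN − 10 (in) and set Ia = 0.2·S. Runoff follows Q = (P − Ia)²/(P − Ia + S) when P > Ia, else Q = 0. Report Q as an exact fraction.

Adjust CN=37 to AMC I: 4.2·37/(10 − 0.058·37) → (777/5) ÷ (3927/500) = 3700/187 ≈ 19.786
S = 1000/(3700/187) − 10 = 1500/37 in ≈ 40.541 in
Initial abstraction Ia = S/5 = (1500/37)/5 = 300/37 ≈ 8.108 in
Excess rainfall: 16.310 − 8.108 = 8.202 in; P > Ia so Q > 0
Runoff Q = (P−Ia)²/(P−Ia+S) = (8.202)²/(8.202+40.541) = 920940409/667283900 ≈ 1.380 in

Q = 920940409/667283900 in ≈ 1.380 in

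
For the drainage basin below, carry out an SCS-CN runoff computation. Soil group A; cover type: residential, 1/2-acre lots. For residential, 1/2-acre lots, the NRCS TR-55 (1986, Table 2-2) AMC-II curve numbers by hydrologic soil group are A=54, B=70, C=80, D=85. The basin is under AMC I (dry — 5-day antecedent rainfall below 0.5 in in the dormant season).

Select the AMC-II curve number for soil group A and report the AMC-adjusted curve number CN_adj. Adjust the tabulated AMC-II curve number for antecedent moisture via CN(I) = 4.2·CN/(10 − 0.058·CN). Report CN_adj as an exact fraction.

NRCS table: residential, 1/2-acre lots, soil group A → CN(II) = 54
Adjust CN=54 to AMC I: 4.2·54/(10 − 0.058·54) → (1134/5) ÷ (1717/250) = 56700/1717 ≈ 33.023

CN_adj = 56700/1717 ≈ 33.023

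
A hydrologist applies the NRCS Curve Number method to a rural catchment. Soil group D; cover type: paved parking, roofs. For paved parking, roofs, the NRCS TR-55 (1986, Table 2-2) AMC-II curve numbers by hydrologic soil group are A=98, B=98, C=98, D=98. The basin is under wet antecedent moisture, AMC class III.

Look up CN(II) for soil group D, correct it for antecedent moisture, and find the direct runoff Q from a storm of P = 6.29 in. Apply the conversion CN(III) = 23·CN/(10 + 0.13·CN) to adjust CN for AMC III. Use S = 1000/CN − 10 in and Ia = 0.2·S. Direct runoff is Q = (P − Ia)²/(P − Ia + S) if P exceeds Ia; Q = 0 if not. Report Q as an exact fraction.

NRCS table: paved parking, roofs, soil group D → CN(II) = 98
CN(III) from CN(II)=98: (23·98)/(10 + 0.13·98) = 112700/1137 ≈ 99.120
Retention S: 1000/CN − 10 with CN=99.120 → S = 100/1127 ≈ 0.089 in
Initial abstraction Ia = S/5 = (100/1127)/5 = 20/1127 ≈ 0.018 in
Since P=6.290 > Ia=0.018: effective rainfall P−Ia = 706883/112700 in
Q: (706883/112700)² ÷ (716883/112700) = 499683575689/80792714100 in (≈ 6.185 in)

Q = 499683575689/80792714100 in ≈ 6.185 in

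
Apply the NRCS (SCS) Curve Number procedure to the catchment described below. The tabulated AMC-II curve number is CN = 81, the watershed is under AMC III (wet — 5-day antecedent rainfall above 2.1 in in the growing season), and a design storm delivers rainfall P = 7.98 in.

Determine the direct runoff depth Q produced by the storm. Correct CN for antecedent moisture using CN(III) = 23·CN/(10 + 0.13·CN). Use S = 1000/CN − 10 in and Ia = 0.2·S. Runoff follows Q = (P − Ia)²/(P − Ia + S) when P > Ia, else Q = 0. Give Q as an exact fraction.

Wet (AMC III): CN(III) = 23·81/(10 + 0.13·81) = 1863/(2053/100) = 186300/2053 ≈ 90.745
S = 1000/(186300/2053) − 10 = 1900/1863 in ≈ 1.020 in
Initial abstraction Ia = S/5 = (1900/1863)/5 = 380/1863 ≈ 0.204 in
Excess rainfall: 7.980 − 0.204 = 7.776 in; P > Ia so Q > 0
Q: (724337/93150)² ÷ (819337/93150) = 27613899451/4016907450 in (≈ 6.874 in)

Q = 27613899451/4016907450 in ≈ 6.874 in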